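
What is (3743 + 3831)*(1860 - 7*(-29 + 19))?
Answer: 14617820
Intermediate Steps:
(3743 + 3831)*(1860 - 7*(-29 + 19)) = 7574*(1860 - 7*(-10)) = 7574*(1860 + 70) = 7574*1930 = 14617820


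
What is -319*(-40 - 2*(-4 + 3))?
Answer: 12122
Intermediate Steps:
-319*(-40 - 2*(-4 + 3)) = -319*(-40 - 2*(-1)) = -319*(-40 - 1*(-2)) = -319*(-40 + 2) = -319*(-38) = 12122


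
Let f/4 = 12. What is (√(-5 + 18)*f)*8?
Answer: 384*√13 ≈ 1384.5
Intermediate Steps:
f = 48 (f = 4*12 = 48)
(√(-5 + 18)*f)*8 = (√(-5 + 18)*48)*8 = (√13*48)*8 = (48*√13)*8 = 384*√13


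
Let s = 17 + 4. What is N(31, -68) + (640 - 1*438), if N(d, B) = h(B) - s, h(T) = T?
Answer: 113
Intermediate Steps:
s = 21
N(d, B) = -21 + B (N(d, B) = B - 1*21 = B - 21 = -21 + B)
N(31, -68) + (640 - 1*438) = (-21 - 68) + (640 - 1*438) = -89 + (640 - 438) = -89 + 202 = 113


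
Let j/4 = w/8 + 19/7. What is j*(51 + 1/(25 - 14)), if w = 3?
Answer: 48613/77 ≈ 631.34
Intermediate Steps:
j = 173/14 (j = 4*(3/8 + 19/7) = 4*(173/56) = 173/14 ≈ 12.357)
j*(51 + 1/(25 - 14)) = 173*(51 + 1/(25 - 14))/14 = 173*(51 + 1/11)/14 = (173/14)*(562/11) = 48613/77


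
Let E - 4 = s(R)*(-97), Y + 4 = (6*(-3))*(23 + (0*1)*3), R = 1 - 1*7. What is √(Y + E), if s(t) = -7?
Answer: √265 ≈ 16.279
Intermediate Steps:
R = -6 (R = 1 - 7 = -6)
Y = -418 (Y = -4 + (6*(-3))*(23 + (0*1)*3) = -4 - 18*(23 + 0*3) = -4 - 18*(23 + 0) = -4 - 18*23 = -4 - 414 = -418)
E = 683 (E = 4 - 7*(-97) = 4 + 679 = 683)
√(Y + E) = √(-418 + 683) = √265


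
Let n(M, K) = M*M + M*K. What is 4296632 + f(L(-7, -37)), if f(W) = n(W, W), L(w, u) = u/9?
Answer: 348029930/81 ≈ 4.2967e+6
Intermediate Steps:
n(M, K) = M² + K*M
L(w, u) = u/9 (L(w, u) = u*(⅑) = u/9)
f(W) = 2*W² (f(W) = W*(W + W) = W*(2*W) = 2*W²)
4296632 + f(L(-7, -37)) = 4296632 + 2*((⅑)*(-37))² = 4296632 + 2*(-37/9)² = 4296632 + 2*(1369/81) = 4296632 + 2738/81 = 348029930/81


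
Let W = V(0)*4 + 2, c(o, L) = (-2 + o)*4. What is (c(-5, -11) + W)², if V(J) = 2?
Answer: 324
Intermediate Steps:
c(o, L) = -8 + 4*o
W = 10 (W = 2*4 + 2 = 8 + 2 = 10)
(c(-5, -11) + W)² = ((-8 + 4*(-5)) + 10)² = ((-8 - 20) + 10)² = (-28 + 10)² = (-18)² = 324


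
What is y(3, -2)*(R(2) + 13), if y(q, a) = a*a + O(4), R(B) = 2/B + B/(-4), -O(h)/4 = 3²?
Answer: -432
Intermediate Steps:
O(h) = -36 (O(h) = -4*3² = -4*9 = -36)
R(B) = 2/B - B/4 (R(B) = 2/B + B*(-¼) = 2/B - B/4)
y(q, a) = -36 + a² (y(q, a) = a*a - 36 = a² - 36 = -36 + a²)
y(3, -2)*(R(2) + 13) = (-36 + (-2)²)*((2/2 - ¼*2) + 13) = (-36 + 4)*((2*(½) - ½) + 13) = -32*((1 - ½) + 13) = -32*(½ + 13) = -32*27/2 = -432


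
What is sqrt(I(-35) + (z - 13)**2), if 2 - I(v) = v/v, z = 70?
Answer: 5*sqrt(130) ≈ 57.009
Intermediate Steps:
I(v) = 1 (I(v) = 2 - v/v = 2 - 1*1 = 2 - 1 = 1)
sqrt(I(-35) + (z - 13)**2) = sqrt(1 + (70 - 13)**2) = sqrt(1 + 57**2) = sqrt(1 + 3249) = sqrt(3250) = 5*sqrt(130)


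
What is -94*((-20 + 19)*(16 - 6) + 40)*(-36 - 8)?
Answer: 124080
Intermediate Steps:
-94*((-20 + 19)*(16 - 6) + 40)*(-36 - 8) = -94*(-1*10 + 40)*(-44) = -94*(-10 + 40)*(-44) = -2820*(-44) = -94*(-1320) = 124080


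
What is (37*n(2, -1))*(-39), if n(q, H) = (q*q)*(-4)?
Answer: 23088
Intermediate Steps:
n(q, H) = -4*q² (n(q, H) = q²*(-4) = -4*q²)
(37*n(2, -1))*(-39) = (37*(-4*2²))*(-39) = (37*(-4*4))*(-39) = (37*(-16))*(-39) = -592*(-39) = 23088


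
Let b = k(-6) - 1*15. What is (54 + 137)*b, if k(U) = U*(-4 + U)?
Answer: 8595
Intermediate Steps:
b = 45 (b = -6*(-4 - 6) - 1*15 = -6*(-10) - 15 = 60 - 15 = 45)
(54 + 137)*b = (54 + 137)*45 = 191*45 = 8595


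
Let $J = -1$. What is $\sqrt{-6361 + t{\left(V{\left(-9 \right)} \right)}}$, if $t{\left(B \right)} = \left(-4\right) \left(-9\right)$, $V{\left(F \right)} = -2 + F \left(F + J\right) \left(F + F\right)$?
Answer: $5 i \sqrt{253} \approx 79.53 i$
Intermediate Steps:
$V{\left(F \right)} = -2 + 2 F^{2} \left(-1 + F\right)$ ($V{\left(F \right)} = -2 + F \left(F - 1\right) \left(F + F\right) = -2 + F \left(-1 + F\right) 2 F = -2 + F 2 F \left(-1 + F\right) = -2 + 2 F^{2} \left(-1 + F\right)$)
$t{\left(B \right)} = 36$
$\sqrt{-6361 + t{\left(V{\left(-9 \right)} \right)}} = \sqrt{-6361 + 36} = \sqrt{-6325} = 5 i \sqrt{253}$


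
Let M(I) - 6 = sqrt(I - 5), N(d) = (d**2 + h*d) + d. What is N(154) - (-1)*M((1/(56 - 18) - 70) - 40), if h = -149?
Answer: 930 + I*sqrt(166022)/38 ≈ 930.0 + 10.723*I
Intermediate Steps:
N(d) = d**2 - 148*d (N(d) = (d**2 - 149*d) + d = d**2 - 148*d)
M(I) = 6 + sqrt(-5 + I) (M(I) = 6 + sqrt(I - 5) = 6 + sqrt(-5 + I))
N(154) - (-1)*M((1/(56 - 18) - 70) - 40) = 154*(-148 + 154) - (-1)*(6 + sqrt(-5 + ((1/(56 - 18) - 70) - 40))) = 154*6 - (-1)*(6 + sqrt(-5 + ((1/38 - 70) - 40))) = 924 - (-1)*(6 + sqrt(-5 + ((1/38 - 70) - 40))) = 924 - (-1)*(6 + sqrt(-5 + (-2659/38 - 40))) = 924 - (-1)*(6 + sqrt(-5 - 4179/38)) = 924 - (-1)*(6 + sqrt(-4369/38)) = 924 - (-1)*(6 + I*sqrt(166022)/38) = 924 - (-6 - I*sqrt(166022)/38) = 924 + (6 + I*sqrt(166022)/38) = 930 + I*sqrt(166022)/38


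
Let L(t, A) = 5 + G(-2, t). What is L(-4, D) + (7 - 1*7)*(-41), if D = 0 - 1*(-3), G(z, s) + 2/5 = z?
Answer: 13/5 ≈ 2.6000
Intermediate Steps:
G(z, s) = -2/5 + z
D = 3 (D = 0 + 3 = 3)
L(t, A) = 13/5 (L(t, A) = 5 + (-2/5 - 2) = 5 - 12/5 = 13/5)
L(-4, D) + (7 - 1*7)*(-41) = 13/5 + (7 - 1*7)*(-41) = 13/5 + (7 - 7)*(-41) = 13/5 + 0*(-41) = 13/5 + 0 = 13/5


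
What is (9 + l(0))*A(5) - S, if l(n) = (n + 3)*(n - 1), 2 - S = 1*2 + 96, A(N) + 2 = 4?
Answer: 108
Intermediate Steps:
A(N) = 2 (A(N) = -2 + 4 = 2)
S = -96 (S = 2 - (1*2 + 96) = 2 - (2 + 96) = 2 - 1*98 = 2 - 98 = -96)
l(n) = (-1 + n)*(3 + n) (l(n) = (3 + n)*(-1 + n) = (-1 + n)*(3 + n))
(9 + l(0))*A(5) - S = (9 + (-3 + 0**2 + 2*0))*2 - 1*(-96) = (9 + (-3 + 0 + 0))*2 + 96 = (9 - 3)*2 + 96 = 6*2 + 96 = 12 + 96 = 108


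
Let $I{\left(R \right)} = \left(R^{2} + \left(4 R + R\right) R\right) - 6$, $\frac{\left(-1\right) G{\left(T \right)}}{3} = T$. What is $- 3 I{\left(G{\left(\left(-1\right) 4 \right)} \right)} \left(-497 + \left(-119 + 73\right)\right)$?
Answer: $1397682$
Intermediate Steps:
$G{\left(T \right)} = - 3 T$
$I{\left(R \right)} = -6 + 6 R^{2}$ ($I{\left(R \right)} = \left(R^{2} + 5 R R\right) - 6 = \left(R^{2} + 5 R^{2}\right) - 6 = 6 R^{2} - 6 = -6 + 6 R^{2}$)
$- 3 I{\left(G{\left(\left(-1\right) 4 \right)} \right)} \left(-497 + \left(-119 + 73\right)\right) = - 3 \left(-6 + 6 \left(- 3 \left(\left(-1\right) 4\right)\right)^{2}\right) \left(-497 + \left(-119 + 73\right)\right) = - 3 \left(-6 + 6 \left(\left(-3\right) \left(-4\right)\right)^{2}\right) \left(-497 - 46\right) = - 3 \left(-6 + 6 \cdot 12^{2}\right) \left(-543\right) = - 3 \left(-6 + 6 \cdot 144\right) \left(-543\right) = - 3 \left(-6 + 864\right) \left(-543\right) = \left(-3\right) 858 \left(-543\right) = \left(-2574\right) \left(-543\right) = 1397682$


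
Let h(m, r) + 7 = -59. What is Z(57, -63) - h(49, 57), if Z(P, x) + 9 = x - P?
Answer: -63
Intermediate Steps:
h(m, r) = -66 (h(m, r) = -7 - 59 = -66)
Z(P, x) = -9 + x - P (Z(P, x) = -9 + (x - P) = -9 + x - P)
Z(57, -63) - h(49, 57) = (-9 - 63 - 1*57) - 1*(-66) = (-9 - 63 - 57) + 66 = -129 + 66 = -63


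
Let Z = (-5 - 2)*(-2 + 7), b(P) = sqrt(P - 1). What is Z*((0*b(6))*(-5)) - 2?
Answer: -2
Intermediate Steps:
b(P) = sqrt(-1 + P)
Z = -35 (Z = -7*5 = -35)
Z*((0*b(6))*(-5)) - 2 = -35*0*sqrt(-1 + 6)*(-5) - 2 = -35*0*sqrt(5)*(-5) - 2 = -0*(-5) - 2 = -35*0 - 2 = 0 - 2 = -2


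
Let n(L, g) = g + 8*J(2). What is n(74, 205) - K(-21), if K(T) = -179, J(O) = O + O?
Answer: 416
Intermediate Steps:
J(O) = 2*O
n(L, g) = 32 + g (n(L, g) = g + 8*(2*2) = g + 8*4 = g + 32 = 32 + g)
n(74, 205) - K(-21) = (32 + 205) - 1*(-179) = 237 + 179 = 416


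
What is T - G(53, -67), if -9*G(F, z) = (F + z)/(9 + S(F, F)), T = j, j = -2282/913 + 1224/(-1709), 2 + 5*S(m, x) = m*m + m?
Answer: -45194648/14042853 ≈ -3.2183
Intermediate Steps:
S(m, x) = -⅖ + m/5 + m²/5 (S(m, x) = -⅖ + (m*m + m)/5 = -⅖ + (m² + m)/5 = -⅖ + (m + m²)/5 = -⅖ + (m/5 + m²/5) = -⅖ + m/5 + m²/5)
j = -5017450/1560317 (j = -2282*1/913 + 1224*(-1/1709) = -2282/913 - 1224/1709 = -5017450/1560317 ≈ -3.2157)
T = -5017450/1560317 ≈ -3.2157
G(F, z) = -(F + z)/(9*(43/5 + F/5 + F²/5)) (G(F, z) = -(F + z)/(9*(9 + (-⅖ + F/5 + F²/5))) = -(F + z)/(9*(43/5 + F/5 + F²/5)))
T - G(53, -67) = -5017450/1560317 - 5*(-1*53 - 1*(-67))/(9*(43 + 53 + 53²)) = -5017450/1560317 - 5*(-53 + 67)/(9*(43 + 53 + 2809)) = -5017450/1560317 - 5*14/(9*2905) = -5017450/1560317 - 1*2/747 = -5017450/1560317 - 2/747 = -45194648/14042853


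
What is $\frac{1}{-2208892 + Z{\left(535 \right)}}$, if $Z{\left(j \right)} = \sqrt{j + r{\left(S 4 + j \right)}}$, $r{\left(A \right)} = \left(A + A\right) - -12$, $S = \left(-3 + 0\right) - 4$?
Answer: $- \frac{315556}{697029123729} - \frac{\sqrt{1561}}{4879203866103} \approx -4.5272 \cdot 10^{-7}$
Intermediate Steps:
$S = -7$ ($S = -3 - 4 = -7$)
$r{\left(A \right)} = 12 + 2 A$ ($r{\left(A \right)} = 2 A + 12 = 12 + 2 A$)
$Z{\left(j \right)} = \sqrt{-44 + 3 j}$ ($Z{\left(j \right)} = \sqrt{j + \left(12 + 2 \left(\left(-7\right) 4 + j\right)\right)} = \sqrt{j + \left(12 + 2 \left(-28 + j\right)\right)} = \sqrt{j + \left(12 + \left(-56 + 2 j\right)\right)} = \sqrt{j + \left(-44 + 2 j\right)} = \sqrt{-44 + 3 j}$)
$\frac{1}{-2208892 + Z{\left(535 \right)}} = \frac{1}{-2208892 + \sqrt{-44 + 3 \cdot 535}} = \frac{1}{-2208892 + \sqrt{-44 + 1605}} = \frac{1}{-2208892 + \sqrt{1561}}$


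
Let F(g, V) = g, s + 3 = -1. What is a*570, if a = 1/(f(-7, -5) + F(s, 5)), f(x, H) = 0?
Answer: -285/2 ≈ -142.50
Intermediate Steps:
s = -4 (s = -3 - 1 = -4)
a = -¼ (a = 1/(0 - 4) = 1/(-4) = -¼ ≈ -0.25000)
a*570 = -¼*570 = -285/2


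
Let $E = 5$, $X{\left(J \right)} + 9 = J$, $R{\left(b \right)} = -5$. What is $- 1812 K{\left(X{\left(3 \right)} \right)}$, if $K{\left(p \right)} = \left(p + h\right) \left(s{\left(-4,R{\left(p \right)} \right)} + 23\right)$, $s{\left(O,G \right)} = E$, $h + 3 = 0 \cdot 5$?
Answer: $456624$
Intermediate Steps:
$X{\left(J \right)} = -9 + J$
$h = -3$ ($h = -3 + 0 \cdot 5 = -3 + 0 = -3$)
$s{\left(O,G \right)} = 5$
$K{\left(p \right)} = -84 + 28 p$ ($K{\left(p \right)} = \left(p - 3\right) \left(5 + 23\right) = \left(-3 + p\right) 28 = -84 + 28 p$)
$- 1812 K{\left(X{\left(3 \right)} \right)} = - 1812 \left(-84 + 28 \left(-9 + 3\right)\right) = - 1812 \left(-84 + 28 \left(-6\right)\right) = - 1812 \left(-84 - 168\right) = \left(-1812\right) \left(-252\right) = 456624$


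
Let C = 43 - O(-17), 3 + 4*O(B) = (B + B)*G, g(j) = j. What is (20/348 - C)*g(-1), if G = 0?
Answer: 15205/348 ≈ 43.693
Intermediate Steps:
O(B) = -3/4 (O(B) = -3/4 + ((B + B)*0)/4 = -3/4 + ((2*B)*0)/4 = -3/4 + (1/4)*0 = -3/4 + 0 = -3/4)
C = 175/4 (C = 43 - 1*(-3/4) = 43 + 3/4 = 175/4 ≈ 43.750)
(20/348 - C)*g(-1) = (20/348 - 1*175/4)*(-1) = (20*(1/348) - 175/4)*(-1) = (5/87 - 175/4)*(-1) = -15205/348*(-1) = 15205/348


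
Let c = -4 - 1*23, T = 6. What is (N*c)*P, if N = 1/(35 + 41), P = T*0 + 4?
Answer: -27/19 ≈ -1.4211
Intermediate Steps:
P = 4 (P = 6*0 + 4 = 0 + 4 = 4)
c = -27 (c = -4 - 23 = -27)
N = 1/76 ≈ 0.013158
(N*c)*P = ((1/76)*(-27))*4 = -27/76*4 = -27/19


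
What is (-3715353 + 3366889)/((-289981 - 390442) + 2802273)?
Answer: -174232/1060925 ≈ -0.16423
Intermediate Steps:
(-3715353 + 3366889)/((-289981 - 390442) + 2802273) = -348464/(-680423 + 2802273) = -348464/2121850 = -348464*1/2121850 = -174232/1060925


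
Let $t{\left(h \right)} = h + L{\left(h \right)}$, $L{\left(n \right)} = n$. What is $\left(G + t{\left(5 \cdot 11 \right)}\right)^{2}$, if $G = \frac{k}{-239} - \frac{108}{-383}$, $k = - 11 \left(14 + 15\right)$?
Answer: $\frac{104388294609481}{8379022369} \approx 12458.0$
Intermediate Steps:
$k = -319$ ($k = \left(-11\right) 29 = -319$)
$t{\left(h \right)} = 2 h$ ($t{\left(h \right)} = h + h = 2 h$)
$G = \frac{147989}{91537}$ ($G = - \frac{319}{-239} - \frac{108}{-383} = \left(-319\right) \left(- \frac{1}{239}\right) - - \frac{108}{383} = \frac{319}{239} + \frac{108}{383} = \frac{147989}{91537} \approx 1.6167$)
$\left(G + t{\left(5 \cdot 11 \right)}\right)^{2} = \left(\frac{147989}{91537} + 2 \cdot 5 \cdot 11\right)^{2} = \left(\frac{147989}{91537} + 2 \cdot 55\right)^{2} = \left(\frac{147989}{91537} + 110\right)^{2} = \left(\frac{10217059}{91537}\right)^{2} = \frac{104388294609481}{8379022369}$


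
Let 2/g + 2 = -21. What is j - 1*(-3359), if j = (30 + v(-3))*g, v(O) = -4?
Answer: 77205/23 ≈ 3356.7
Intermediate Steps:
g = -2/23 (g = 2/(-2 - 21) = 2/(-23) = 2*(-1/23) = -2/23 ≈ -0.086957)
j = -52/23 (j = (30 - 4)*(-2/23) = 26*(-2/23) = -52/23 ≈ -2.2609)
j - 1*(-3359) = -52/23 - 1*(-3359) = -52/23 + 3359 = 77205/23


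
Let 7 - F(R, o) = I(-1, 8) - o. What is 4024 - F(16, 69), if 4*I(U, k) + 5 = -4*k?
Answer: 15755/4 ≈ 3938.8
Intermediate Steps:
I(U, k) = -5/4 - k (I(U, k) = -5/4 + (-4*k)/4 = -5/4 - k)
F(R, o) = 65/4 + o (F(R, o) = 7 - ((-5/4 - 1*8) - o) = 7 - ((-5/4 - 8) - o) = 7 - (-37/4 - o) = 7 + (37/4 + o) = 65/4 + o)
4024 - F(16, 69) = 4024 - (65/4 + 69) = 4024 - 1*341/4 = 4024 - 341/4 = 15755/4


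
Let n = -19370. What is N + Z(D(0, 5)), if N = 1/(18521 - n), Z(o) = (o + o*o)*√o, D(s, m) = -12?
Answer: 1/37891 + 264*I*√3 ≈ 2.6391e-5 + 457.26*I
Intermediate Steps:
Z(o) = √o*(o + o²) (Z(o) = (o + o²)*√o = √o*(o + o²))
N = 1/37891 (N = 1/(18521 - 1*(-19370)) = 1/(18521 + 19370) = 1/37891 ≈ 2.6391e-5)
N + Z(D(0, 5)) = 1/37891 + (-12)^(3/2)*(1 - 12) = 1/37891 - 24*I*√3*(-11) = 1/37891 + 264*I*√3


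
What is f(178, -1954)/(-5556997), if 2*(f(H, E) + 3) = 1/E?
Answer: 11725/21716744276 ≈ 5.3991e-7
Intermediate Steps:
f(H, E) = -3 + 1/(2*E)
f(178, -1954)/(-5556997) = (-3 + (½)/(-1954))/(-5556997) = (-3 + (½)*(-1/1954))*(-1/5556997) = (-3 - 1/3908)*(-1/5556997) = -11725/3908*(-1/5556997) = 11725/21716744276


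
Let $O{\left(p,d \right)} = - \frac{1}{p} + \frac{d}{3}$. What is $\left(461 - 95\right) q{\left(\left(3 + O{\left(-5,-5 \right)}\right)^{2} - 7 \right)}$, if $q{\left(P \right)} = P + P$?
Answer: $- \frac{255224}{75} \approx -3403.0$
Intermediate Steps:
$O{\left(p,d \right)} = - \frac{1}{p} + \frac{d}{3}$ ($O{\left(p,d \right)} = - \frac{1}{p} + d \frac{1}{3} = - \frac{1}{p} + \frac{d}{3}$)
$q{\left(P \right)} = 2 P$
$\left(461 - 95\right) q{\left(\left(3 + O{\left(-5,-5 \right)}\right)^{2} - 7 \right)} = \left(461 - 95\right) 2 \left(\left(3 + \left(- \frac{1}{-5} + \frac{1}{3} \left(-5\right)\right)\right)^{2} - 7\right) = 366 \cdot 2 \left(\left(3 - \frac{22}{15}\right)^{2} - 7\right) = 366 \cdot 2 \left(\left(\frac{23}{15}\right)^{2} - 7\right) = 366 \cdot 2 \left(\frac{529}{225} - 7\right) = 366 \cdot 2 \left(- \frac{1046}{225}\right) = 366 \left(- \frac{2092}{225}\right) = - \frac{255224}{75}$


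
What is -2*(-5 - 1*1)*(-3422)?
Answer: -41064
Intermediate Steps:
-2*(-5 - 1*1)*(-3422) = -2*(-5 - 1)*(-3422) = -2*(-6)*(-3422) = 12*(-3422) = -41064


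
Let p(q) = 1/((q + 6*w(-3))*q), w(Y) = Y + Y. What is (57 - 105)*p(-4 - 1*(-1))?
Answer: -16/39 ≈ -0.41026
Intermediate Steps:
w(Y) = 2*Y
p(q) = 1/(q*(-36 + q)) (p(q) = 1/((q + 6*(2*(-3)))*q) = 1/((q + 6*(-6))*q) = 1/((q - 36)*q) = 1/((-36 + q)*q) = 1/(q*(-36 + q)))
(57 - 105)*p(-4 - 1*(-1)) = (57 - 105)*(1/((-4 - 1*(-1))*(-36 + (-4 - 1*(-1))))) = -48/((-4 + 1)*(-36 + (-4 + 1))) = -48/((-3)*(-36 - 3)) = -(-16)/(-39) = -(-16)*(-1)/39 = -48*1/117 = -16/39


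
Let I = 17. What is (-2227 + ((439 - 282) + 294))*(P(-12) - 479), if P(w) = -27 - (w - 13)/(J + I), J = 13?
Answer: 897176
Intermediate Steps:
P(w) = -797/30 - w/30 (P(w) = -27 - (w - 13)/(13 + 17) = -27 - (-13 + w)/30 = -27 - (-13/30 + w/30) = -27 + (13/30 - w/30) = -797/30 - w/30)
(-2227 + ((439 - 282) + 294))*(P(-12) - 479) = (-2227 + ((439 - 282) + 294))*((-797/30 - 1/30*(-12)) - 479) = (-2227 + (157 + 294))*((-797/30 + 2/5) - 479) = (-2227 + 451)*(-157/6 - 479) = -1776*(-3031/6) = 897176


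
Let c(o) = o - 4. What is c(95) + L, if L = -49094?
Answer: -49003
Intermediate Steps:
c(o) = -4 + o
c(95) + L = (-4 + 95) - 49094 = 91 - 49094 = -49003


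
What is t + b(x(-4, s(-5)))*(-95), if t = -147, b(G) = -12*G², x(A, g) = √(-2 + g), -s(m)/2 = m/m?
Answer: -4707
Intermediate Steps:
s(m) = -2 (s(m) = -2*m/m = -2*1 = -2)
t + b(x(-4, s(-5)))*(-95) = -147 - 12*(√(-2 - 2))²*(-95) = -147 - 12*(√(-4))²*(-95) = -147 - 12*(2*I)²*(-95) = -147 - 12*(-4)*(-95) = -147 + 48*(-95) = -147 - 4560 = -4707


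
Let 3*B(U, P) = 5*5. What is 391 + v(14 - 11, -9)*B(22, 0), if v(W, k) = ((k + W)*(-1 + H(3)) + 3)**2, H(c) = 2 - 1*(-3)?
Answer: 4066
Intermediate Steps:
H(c) = 5 (H(c) = 2 + 3 = 5)
B(U, P) = 25/3 (B(U, P) = (5*5)/3 = (1/3)*25 = 25/3)
v(W, k) = (3 + 4*W + 4*k)**2 (v(W, k) = ((k + W)*(-1 + 5) + 3)**2 = ((W + k)*4 + 3)**2 = ((4*W + 4*k) + 3)**2 = (3 + 4*W + 4*k)**2)
391 + v(14 - 11, -9)*B(22, 0) = 391 + (3 + 4*(14 - 11) + 4*(-9))**2*(25/3) = 391 + (3 + 4*3 - 36)**2*(25/3) = 391 + (3 + 12 - 36)**2*(25/3) = 391 + (-21)**2*(25/3) = 391 + 441*(25/3) = 391 + 3675 = 4066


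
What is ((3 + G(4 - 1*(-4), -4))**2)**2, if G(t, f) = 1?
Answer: 256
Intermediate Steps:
((3 + G(4 - 1*(-4), -4))**2)**2 = ((3 + 1)**2)**2 = (4**2)**2 = 16**2 = 256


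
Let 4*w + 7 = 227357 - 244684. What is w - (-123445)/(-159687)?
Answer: -1384254119/319374 ≈ -4334.3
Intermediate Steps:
w = -8667/2 (w = -7/4 + (227357 - 244684)/4 = -7/4 + (¼)*(-17327) = -7/4 - 17327/4 = -8667/2 ≈ -4333.5)
w - (-123445)/(-159687) = -8667/2 - (-123445)/(-159687) = -8667/2 - (-123445)*(-1)/159687 = -8667/2 - 1*123445/159687 = -8667/2 - 123445/159687 = -1384254119/319374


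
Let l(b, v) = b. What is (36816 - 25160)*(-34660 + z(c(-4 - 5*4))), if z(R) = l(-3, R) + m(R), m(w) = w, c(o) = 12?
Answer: -403892056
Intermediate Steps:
z(R) = -3 + R
(36816 - 25160)*(-34660 + z(c(-4 - 5*4))) = (36816 - 25160)*(-34660 + (-3 + 12)) = 11656*(-34660 + 9) = 11656*(-34651) = -403892056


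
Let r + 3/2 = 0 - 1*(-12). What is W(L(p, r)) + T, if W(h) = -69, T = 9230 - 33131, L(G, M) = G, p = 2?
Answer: -23970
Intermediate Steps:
r = 21/2 (r = -3/2 + (0 - 1*(-12)) = -3/2 + (0 + 12) = -3/2 + 12 = 21/2 ≈ 10.500)
T = -23901
W(L(p, r)) + T = -69 - 23901 = -23970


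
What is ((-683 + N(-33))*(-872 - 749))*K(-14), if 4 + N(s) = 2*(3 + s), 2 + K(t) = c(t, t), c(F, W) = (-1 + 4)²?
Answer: 8476209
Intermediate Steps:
c(F, W) = 9 (c(F, W) = 3² = 9)
K(t) = 7 (K(t) = -2 + 9 = 7)
N(s) = 2 + 2*s (N(s) = -4 + 2*(3 + s) = -4 + (6 + 2*s) = 2 + 2*s)
((-683 + N(-33))*(-872 - 749))*K(-14) = ((-683 + (2 + 2*(-33)))*(-872 - 749))*7 = ((-683 + (2 - 66))*(-1621))*7 = ((-683 - 64)*(-1621))*7 = -747*(-1621)*7 = 1210887*7 = 8476209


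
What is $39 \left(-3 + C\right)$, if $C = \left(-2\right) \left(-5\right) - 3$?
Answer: $156$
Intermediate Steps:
$C = 7$ ($C = 10 - 3 = 7$)
$39 \left(-3 + C\right) = 39 \left(-3 + 7\right) = 39 \cdot 4 = 156$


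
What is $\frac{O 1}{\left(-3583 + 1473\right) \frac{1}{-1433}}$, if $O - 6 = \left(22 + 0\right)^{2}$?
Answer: $\frac{70217}{211} \approx 332.78$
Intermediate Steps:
$O = 490$ ($O = 6 + \left(22 + 0\right)^{2} = 6 + 22^{2} = 6 + 484 = 490$)
$\frac{O 1}{\left(-3583 + 1473\right) \frac{1}{-1433}} = \frac{490 \cdot 1}{\left(-3583 + 1473\right) \frac{1}{-1433}} = \frac{490}{\left(-2110\right) \left(- \frac{1}{1433}\right)} = \frac{490}{\frac{2110}{1433}} = 490 \cdot \frac{1433}{2110} = \frac{70217}{211}$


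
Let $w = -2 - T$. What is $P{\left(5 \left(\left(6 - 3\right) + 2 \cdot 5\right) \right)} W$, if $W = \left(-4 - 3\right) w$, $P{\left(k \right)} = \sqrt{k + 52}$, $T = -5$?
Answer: $- 63 \sqrt{13} \approx -227.15$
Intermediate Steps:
$P{\left(k \right)} = \sqrt{52 + k}$
$w = 3$ ($w = -2 - -5 = -2 + 5 = 3$)
$W = -21$ ($W = \left(-4 - 3\right) 3 = \left(-7\right) 3 = -21$)
$P{\left(5 \left(\left(6 - 3\right) + 2 \cdot 5\right) \right)} W = \sqrt{52 + 5 \left(\left(6 - 3\right) + 2 \cdot 5\right)} \left(-21\right) = \sqrt{52 + 5 \left(\left(6 - 3\right) + 10\right)} \left(-21\right) = \sqrt{52 + 5 \left(3 + 10\right)} \left(-21\right) = \sqrt{52 + 5 \cdot 13} \left(-21\right) = \sqrt{52 + 65} \left(-21\right) = \sqrt{117} \left(-21\right) = 3 \sqrt{13} \left(-21\right) = - 63 \sqrt{13}$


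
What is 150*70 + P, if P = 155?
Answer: 10655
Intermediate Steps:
150*70 + P = 150*70 + 155 = 10500 + 155 = 10655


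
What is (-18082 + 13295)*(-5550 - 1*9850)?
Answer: 73719800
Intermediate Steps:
(-18082 + 13295)*(-5550 - 1*9850) = -4787*(-5550 - 9850) = -4787*(-15400) = 73719800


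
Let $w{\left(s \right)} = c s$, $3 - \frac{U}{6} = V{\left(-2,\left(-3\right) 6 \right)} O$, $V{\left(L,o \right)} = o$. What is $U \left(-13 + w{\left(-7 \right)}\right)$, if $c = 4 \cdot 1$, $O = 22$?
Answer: $-98154$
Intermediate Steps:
$c = 4$
$U = 2394$ ($U = 18 - 6 \left(-3\right) 6 \cdot 22 = 18 - 6 \left(\left(-18\right) 22\right) = 18 - -2376 = 18 + 2376 = 2394$)
$w{\left(s \right)} = 4 s$
$U \left(-13 + w{\left(-7 \right)}\right) = 2394 \left(-13 + 4 \left(-7\right)\right) = 2394 \left(-13 - 28\right) = 2394 \left(-41\right) = -98154$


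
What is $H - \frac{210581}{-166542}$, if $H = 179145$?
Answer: $\frac{29835377171}{166542} \approx 1.7915 \cdot 10^{5}$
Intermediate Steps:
$H - \frac{210581}{-166542} = 179145 - \frac{210581}{-166542} = 179145 - 210581 \left(- \frac{1}{166542}\right) = 179145 - - \frac{210581}{166542} = 179145 + \frac{210581}{166542} = \frac{29835377171}{166542}$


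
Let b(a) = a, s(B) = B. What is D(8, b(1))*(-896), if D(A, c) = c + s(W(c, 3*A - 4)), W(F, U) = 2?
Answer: -2688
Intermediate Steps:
D(A, c) = 2 + c (D(A, c) = c + 2 = 2 + c)
D(8, b(1))*(-896) = (2 + 1)*(-896) = 3*(-896) = -2688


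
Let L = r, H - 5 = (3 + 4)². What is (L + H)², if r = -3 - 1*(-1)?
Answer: 2704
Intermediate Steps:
r = -2 (r = -3 + 1 = -2)
H = 54 (H = 5 + (3 + 4)² = 5 + 7² = 5 + 49 = 54)
L = -2
(L + H)² = (-2 + 54)² = 52² = 2704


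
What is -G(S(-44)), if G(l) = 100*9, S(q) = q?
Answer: -900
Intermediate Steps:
G(l) = 900
-G(S(-44)) = -1*900 = -900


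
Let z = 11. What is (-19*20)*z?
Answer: -4180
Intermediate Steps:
(-19*20)*z = -19*20*11 = -380*11 = -4180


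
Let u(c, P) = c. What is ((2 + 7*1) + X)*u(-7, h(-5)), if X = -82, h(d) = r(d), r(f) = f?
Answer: 511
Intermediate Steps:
h(d) = d
((2 + 7*1) + X)*u(-7, h(-5)) = ((2 + 7*1) - 82)*(-7) = ((2 + 7) - 82)*(-7) = (9 - 82)*(-7) = -73*(-7) = 511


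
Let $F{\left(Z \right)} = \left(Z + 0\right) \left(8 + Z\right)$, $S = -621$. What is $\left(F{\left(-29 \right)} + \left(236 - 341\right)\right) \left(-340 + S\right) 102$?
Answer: $-49403088$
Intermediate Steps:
$F{\left(Z \right)} = Z \left(8 + Z\right)$
$\left(F{\left(-29 \right)} + \left(236 - 341\right)\right) \left(-340 + S\right) 102 = \left(- 29 \left(8 - 29\right) + \left(236 - 341\right)\right) \left(-340 - 621\right) 102 = \left(\left(-29\right) \left(-21\right) - 105\right) \left(-961\right) 102 = \left(609 - 105\right) \left(-961\right) 102 = 504 \left(-961\right) 102 = \left(-484344\right) 102 = -49403088$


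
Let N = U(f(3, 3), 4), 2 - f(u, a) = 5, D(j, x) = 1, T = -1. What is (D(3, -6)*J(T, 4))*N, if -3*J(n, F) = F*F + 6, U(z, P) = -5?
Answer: 110/3 ≈ 36.667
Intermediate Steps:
f(u, a) = -3 (f(u, a) = 2 - 1*5 = 2 - 5 = -3)
J(n, F) = -2 - F**2/3 (J(n, F) = -(F*F + 6)/3 = -(F**2 + 6)/3 = -(6 + F**2)/3 = -2 - F**2/3)
N = -5
(D(3, -6)*J(T, 4))*N = (1*(-2 - 1/3*4**2))*(-5) = (1*(-2 - 1/3*16))*(-5) = (1*(-2 - 16/3))*(-5) = (1*(-22/3))*(-5) = -22/3*(-5) = 110/3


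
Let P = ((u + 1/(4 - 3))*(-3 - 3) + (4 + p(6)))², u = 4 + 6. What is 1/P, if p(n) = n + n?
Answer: 1/2500 ≈ 0.00040000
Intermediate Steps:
p(n) = 2*n
u = 10
P = 2500 (P = ((10 + 1/(4 - 3))*(-3 - 3) + (4 + 2*6))² = ((10 + 1/1)*(-6) + (4 + 12))² = ((10 + 1)*(-6) + 16)² = (11*(-6) + 16)² = (-66 + 16)² = (-50)² = 2500)
1/P = 1/2500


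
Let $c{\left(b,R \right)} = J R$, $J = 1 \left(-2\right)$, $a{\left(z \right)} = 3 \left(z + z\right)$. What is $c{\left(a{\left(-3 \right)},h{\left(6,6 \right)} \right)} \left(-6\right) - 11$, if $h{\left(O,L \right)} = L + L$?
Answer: $133$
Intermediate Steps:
$a{\left(z \right)} = 6 z$ ($a{\left(z \right)} = 3 \cdot 2 z = 6 z$)
$h{\left(O,L \right)} = 2 L$
$J = -2$
$c{\left(b,R \right)} = - 2 R$
$c{\left(a{\left(-3 \right)},h{\left(6,6 \right)} \right)} \left(-6\right) - 11 = - 2 \cdot 2 \cdot 6 \left(-6\right) - 11 = \left(-2\right) 12 \left(-6\right) - 11 = \left(-24\right) \left(-6\right) - 11 = 144 - 11 = 133$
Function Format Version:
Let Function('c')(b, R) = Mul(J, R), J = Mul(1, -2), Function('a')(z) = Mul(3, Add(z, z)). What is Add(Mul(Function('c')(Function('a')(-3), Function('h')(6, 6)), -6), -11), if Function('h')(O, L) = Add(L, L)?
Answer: 133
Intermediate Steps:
Function('a')(z) = Mul(6, z) (Function('a')(z) = Mul(3, Mul(2, z)) = Mul(6, z))
Function('h')(O, L) = Mul(2, L)
J = -2
Function('c')(b, R) = Mul(-2, R)
Add(Mul(Function('c')(Function('a')(-3), Function('h')(6, 6)), -6), -11) = Add(Mul(Mul(-2, Mul(2, 6)), -6), -11) = Add(Mul(Mul(-2, 12), -6), -11) = Add(Mul(-24, -6), -11) = Add(144, -11) = 133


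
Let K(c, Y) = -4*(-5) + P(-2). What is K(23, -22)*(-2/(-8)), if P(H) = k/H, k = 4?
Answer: 9/2 ≈ 4.5000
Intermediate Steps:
P(H) = 4/H
K(c, Y) = 18 (K(c, Y) = -4*(-5) + 4/(-2) = 20 + 4*(-½) = 20 - 2 = 18)
K(23, -22)*(-2/(-8)) = 18*(-2/(-8)) = 18*(-2*(-⅛)) = 18*(¼) = 9/2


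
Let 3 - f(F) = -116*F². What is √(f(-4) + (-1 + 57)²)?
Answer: 3*√555 ≈ 70.675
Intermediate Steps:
f(F) = 3 + 116*F² (f(F) = 3 - (-116)*F² = 3 + 116*F²)
√(f(-4) + (-1 + 57)²) = √((3 + 116*(-4)²) + (-1 + 57)²) = √((3 + 116*16) + 56²) = √((3 + 1856) + 3136) = √(1859 + 3136) = √4995 = 3*√555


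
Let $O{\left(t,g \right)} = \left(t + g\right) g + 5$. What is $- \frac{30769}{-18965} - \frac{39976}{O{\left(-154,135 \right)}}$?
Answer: $\frac{20922837}{1213760} \approx 17.238$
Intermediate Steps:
$O{\left(t,g \right)} = 5 + g \left(g + t\right)$ ($O{\left(t,g \right)} = \left(g + t\right) g + 5 = g \left(g + t\right) + 5 = 5 + g \left(g + t\right)$)
$- \frac{30769}{-18965} - \frac{39976}{O{\left(-154,135 \right)}} = - \frac{30769}{-18965} - \frac{39976}{5 + 135^{2} + 135 \left(-154\right)} = \left(-30769\right) \left(- \frac{1}{18965}\right) - \frac{39976}{5 + 18225 - 20790} = \frac{30769}{18965} - \frac{39976}{-2560} = \frac{30769}{18965} - - \frac{4997}{320} = \frac{30769}{18965} + \frac{4997}{320} = \frac{20922837}{1213760}$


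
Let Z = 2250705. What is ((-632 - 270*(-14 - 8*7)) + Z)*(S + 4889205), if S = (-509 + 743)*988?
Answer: 11618042542281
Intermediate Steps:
S = 231192 (S = 234*988 = 231192)
((-632 - 270*(-14 - 8*7)) + Z)*(S + 4889205) = ((-632 - 270*(-14 - 8*7)) + 2250705)*(231192 + 4889205) = ((-632 - 270*(-14 - 56)) + 2250705)*5120397 = ((-632 - 270*(-70)) + 2250705)*5120397 = ((-632 + 18900) + 2250705)*5120397 = (18268 + 2250705)*5120397 = 2268973*5120397 = 11618042542281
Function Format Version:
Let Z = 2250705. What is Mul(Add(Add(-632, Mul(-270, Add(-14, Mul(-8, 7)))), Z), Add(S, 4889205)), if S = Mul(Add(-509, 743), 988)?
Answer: 11618042542281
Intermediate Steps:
S = 231192 (S = Mul(234, 988) = 231192)
Mul(Add(Add(-632, Mul(-270, Add(-14, Mul(-8, 7)))), Z), Add(S, 4889205)) = Mul(Add(Add(-632, Mul(-270, Add(-14, Mul(-8, 7)))), 2250705), Add(231192, 4889205)) = Mul(Add(Add(-632, Mul(-270, Add(-14, -56))), 2250705), 5120397) = Mul(Add(Add(-632, Mul(-270, -70)), 2250705), 5120397) = Mul(Add(Add(-632, 18900), 2250705), 5120397) = Mul(Add(18268, 2250705), 5120397) = Mul(2268973, 5120397) = 11618042542281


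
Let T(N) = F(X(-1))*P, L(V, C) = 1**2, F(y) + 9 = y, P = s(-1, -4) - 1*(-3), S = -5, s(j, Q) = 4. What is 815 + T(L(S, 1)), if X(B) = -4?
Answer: 724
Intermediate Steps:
P = 7 (P = 4 - 1*(-3) = 4 + 3 = 7)
F(y) = -9 + y
L(V, C) = 1
T(N) = -91 (T(N) = (-9 - 4)*7 = -13*7 = -91)
815 + T(L(S, 1)) = 815 - 91 = 724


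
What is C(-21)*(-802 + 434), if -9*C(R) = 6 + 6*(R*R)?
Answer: 325312/3 ≈ 1.0844e+5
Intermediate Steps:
C(R) = -⅔ - 2*R²/3 (C(R) = -(6 + 6*(R*R))/9 = -(6 + 6*R²)/9 = -⅔ - 2*R²/3)
C(-21)*(-802 + 434) = (-⅔ - ⅔*(-21)²)*(-802 + 434) = (-⅔ - ⅔*441)*(-368) = (-⅔ - 294)*(-368) = -884/3*(-368) = 325312/3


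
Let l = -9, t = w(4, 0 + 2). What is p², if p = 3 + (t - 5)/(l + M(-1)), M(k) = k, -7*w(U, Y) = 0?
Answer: 49/4 ≈ 12.250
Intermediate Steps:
w(U, Y) = 0 (w(U, Y) = -⅐*0 = 0)
t = 0
p = 7/2 (p = 3 + (0 - 5)/(-9 - 1) = 3 - 5/(-10) = 3 - 5*(-⅒) = 3 + ½ = 7/2 ≈ 3.5000)
p² = (7/2)² = 49/4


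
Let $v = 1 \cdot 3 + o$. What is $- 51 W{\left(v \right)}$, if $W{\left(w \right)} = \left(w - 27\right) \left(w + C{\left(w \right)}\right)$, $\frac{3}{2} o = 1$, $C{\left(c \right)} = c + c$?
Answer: $13090$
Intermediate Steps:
$C{\left(c \right)} = 2 c$
$o = \frac{2}{3}$ ($o = \frac{2}{3} \cdot 1 = \frac{2}{3} \approx 0.66667$)
$v = \frac{11}{3}$ ($v = 1 \cdot 3 + \frac{2}{3} = 3 + \frac{2}{3} = \frac{11}{3} \approx 3.6667$)
$W{\left(w \right)} = 3 w \left(-27 + w\right)$ ($W{\left(w \right)} = \left(w - 27\right) \left(w + 2 w\right) = \left(-27 + w\right) 3 w = 3 w \left(-27 + w\right)$)
$- 51 W{\left(v \right)} = - 51 \cdot 3 \cdot \frac{11}{3} \left(-27 + \frac{11}{3}\right) = - 51 \cdot 3 \cdot \frac{11}{3} \left(- \frac{70}{3}\right) = \left(-51\right) \left(- \frac{770}{3}\right) = 13090$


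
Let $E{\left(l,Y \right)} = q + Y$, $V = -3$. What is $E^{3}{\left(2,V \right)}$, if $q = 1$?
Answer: $-8$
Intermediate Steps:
$E{\left(l,Y \right)} = 1 + Y$
$E^{3}{\left(2,V \right)} = \left(1 - 3\right)^{3} = \left(-2\right)^{3} = -8$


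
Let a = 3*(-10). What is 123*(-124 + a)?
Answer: -18942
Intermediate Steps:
a = -30
123*(-124 + a) = 123*(-124 - 30) = 123*(-154) = -18942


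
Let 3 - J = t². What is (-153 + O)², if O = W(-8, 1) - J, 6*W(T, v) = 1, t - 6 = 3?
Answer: 201601/36 ≈ 5600.0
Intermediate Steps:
t = 9 (t = 6 + 3 = 9)
W(T, v) = ⅙ (W(T, v) = (⅙)*1 = ⅙)
J = -78 (J = 3 - 1*9² = 3 - 1*81 = 3 - 81 = -78)
O = 469/6 (O = ⅙ - 1*(-78) = ⅙ + 78 = 469/6 ≈ 78.167)
(-153 + O)² = (-153 + 469/6)² = (-449/6)² = 201601/36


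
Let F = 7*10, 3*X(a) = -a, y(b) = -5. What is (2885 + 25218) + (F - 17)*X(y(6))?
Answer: 84574/3 ≈ 28191.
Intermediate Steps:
X(a) = -a/3 (X(a) = (-a)/3 = -a/3)
F = 70
(2885 + 25218) + (F - 17)*X(y(6)) = (2885 + 25218) + (70 - 17)*(-⅓*(-5)) = 28103 + 53*(5/3) = 28103 + 265/3 = 84574/3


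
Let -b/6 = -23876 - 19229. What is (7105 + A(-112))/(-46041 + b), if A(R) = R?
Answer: 777/23621 ≈ 0.032894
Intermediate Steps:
b = 258630 (b = -6*(-23876 - 19229) = -6*(-43105) = 258630)
(7105 + A(-112))/(-46041 + b) = (7105 - 112)/(-46041 + 258630) = 6993/212589 = 6993*(1/212589) = 777/23621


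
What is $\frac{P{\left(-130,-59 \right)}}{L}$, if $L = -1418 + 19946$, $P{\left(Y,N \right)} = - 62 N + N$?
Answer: $\frac{3599}{18528} \approx 0.19425$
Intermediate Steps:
$P{\left(Y,N \right)} = - 61 N$
$L = 18528$
$\frac{P{\left(-130,-59 \right)}}{L} = \frac{\left(-61\right) \left(-59\right)}{18528} = 3599 \cdot \frac{1}{18528} = \frac{3599}{18528}$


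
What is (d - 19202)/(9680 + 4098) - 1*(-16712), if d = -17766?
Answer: 115110484/6889 ≈ 16709.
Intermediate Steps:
(d - 19202)/(9680 + 4098) - 1*(-16712) = (-17766 - 19202)/(9680 + 4098) - 1*(-16712) = -36968/13778 + 16712 = -36968*1/13778 + 16712 = -18484/6889 + 16712 = 115110484/6889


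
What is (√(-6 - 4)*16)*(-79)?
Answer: -1264*I*√10 ≈ -3997.1*I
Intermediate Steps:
(√(-6 - 4)*16)*(-79) = (√(-10)*16)*(-79) = ((I*√10)*16)*(-79) = (16*I*√10)*(-79) = -1264*I*√10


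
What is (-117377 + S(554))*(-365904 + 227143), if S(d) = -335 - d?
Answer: 16410708426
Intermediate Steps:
(-117377 + S(554))*(-365904 + 227143) = (-117377 + (-335 - 1*554))*(-365904 + 227143) = (-117377 + (-335 - 554))*(-138761) = (-117377 - 889)*(-138761) = -118266*(-138761) = 16410708426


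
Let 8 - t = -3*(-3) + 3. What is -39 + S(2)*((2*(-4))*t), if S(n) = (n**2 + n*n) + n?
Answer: 281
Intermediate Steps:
S(n) = n + 2*n**2 (S(n) = (n**2 + n**2) + n = 2*n**2 + n = n + 2*n**2)
t = -4 (t = 8 - (-3*(-3) + 3) = 8 - (9 + 3) = 8 - 1*12 = 8 - 12 = -4)
-39 + S(2)*((2*(-4))*t) = -39 + (2*(1 + 2*2))*((2*(-4))*(-4)) = -39 + (2*(1 + 4))*(-8*(-4)) = -39 + (2*5)*32 = -39 + 10*32 = -39 + 320 = 281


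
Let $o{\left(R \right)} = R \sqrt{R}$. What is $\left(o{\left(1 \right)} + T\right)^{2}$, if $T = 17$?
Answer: $324$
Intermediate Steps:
$o{\left(R \right)} = R^{\frac{3}{2}}$
$\left(o{\left(1 \right)} + T\right)^{2} = \left(1^{\frac{3}{2}} + 17\right)^{2} = \left(1 + 17\right)^{2} = 18^{2} = 324$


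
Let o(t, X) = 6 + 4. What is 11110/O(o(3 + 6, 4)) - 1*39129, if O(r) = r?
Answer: -38018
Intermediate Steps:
o(t, X) = 10
11110/O(o(3 + 6, 4)) - 1*39129 = 11110/10 - 1*39129 = 11110*(1/10) - 39129 = 1111 - 39129 = -38018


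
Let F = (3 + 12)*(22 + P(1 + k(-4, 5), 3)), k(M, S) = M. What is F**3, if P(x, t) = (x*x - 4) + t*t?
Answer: 157464000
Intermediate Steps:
P(x, t) = -4 + t**2 + x**2 (P(x, t) = (x**2 - 4) + t**2 = (-4 + x**2) + t**2 = -4 + t**2 + x**2)
F = 540 (F = (3 + 12)*(22 + (-4 + 3**2 + (1 - 4)**2)) = 15*(22 + (-4 + 9 + (-3)**2)) = 15*(22 + (-4 + 9 + 9)) = 15*(22 + 14) = 15*36 = 540)
F**3 = 540**3 = 157464000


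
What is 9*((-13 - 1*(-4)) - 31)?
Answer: -360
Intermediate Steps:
9*((-13 - 1*(-4)) - 31) = 9*((-13 + 4) - 31) = 9*(-9 - 31) = 9*(-40) = -360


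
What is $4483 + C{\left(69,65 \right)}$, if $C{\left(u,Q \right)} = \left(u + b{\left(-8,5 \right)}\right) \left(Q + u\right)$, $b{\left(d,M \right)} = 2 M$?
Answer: $15069$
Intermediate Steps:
$C{\left(u,Q \right)} = \left(10 + u\right) \left(Q + u\right)$ ($C{\left(u,Q \right)} = \left(u + 2 \cdot 5\right) \left(Q + u\right) = \left(u + 10\right) \left(Q + u\right) = \left(10 + u\right) \left(Q + u\right)$)
$4483 + C{\left(69,65 \right)} = 4483 + \left(69^{2} + 10 \cdot 65 + 10 \cdot 69 + 65 \cdot 69\right) = 4483 + \left(4761 + 650 + 690 + 4485\right) = 4483 + 10586 = 15069$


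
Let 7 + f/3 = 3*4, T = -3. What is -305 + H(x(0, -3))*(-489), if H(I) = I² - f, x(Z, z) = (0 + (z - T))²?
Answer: 7030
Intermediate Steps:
f = 15 (f = -21 + 3*(3*4) = -21 + 3*12 = -21 + 36 = 15)
x(Z, z) = (3 + z)² (x(Z, z) = (0 + (z - 1*(-3)))² = (0 + (z + 3))² = (0 + (3 + z))² = (3 + z)²)
H(I) = -15 + I² (H(I) = I² - 1*15 = I² - 15 = -15 + I²)
-305 + H(x(0, -3))*(-489) = -305 + (-15 + ((3 - 3)²)²)*(-489) = -305 + (-15 + (0²)²)*(-489) = -305 + (-15 + 0²)*(-489) = -305 + (-15 + 0)*(-489) = -305 - 15*(-489) = -305 + 7335 = 7030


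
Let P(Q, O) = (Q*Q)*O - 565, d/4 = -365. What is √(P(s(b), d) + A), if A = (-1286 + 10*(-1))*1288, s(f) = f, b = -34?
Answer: I*√3357573 ≈ 1832.4*I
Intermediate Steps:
d = -1460 (d = 4*(-365) = -1460)
P(Q, O) = -565 + O*Q² (P(Q, O) = Q²*O - 565 = O*Q² - 565 = -565 + O*Q²)
A = -1669248 (A = (-1286 - 10)*1288 = -1296*1288 = -1669248)
√(P(s(b), d) + A) = √((-565 - 1460*(-34)²) - 1669248) = √((-565 - 1460*1156) - 1669248) = √((-565 - 1687760) - 1669248) = √(-1688325 - 1669248) = √(-3357573) = I*√3357573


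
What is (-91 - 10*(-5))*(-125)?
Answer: 5125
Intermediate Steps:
(-91 - 10*(-5))*(-125) = (-91 + 50)*(-125) = -41*(-125) = 5125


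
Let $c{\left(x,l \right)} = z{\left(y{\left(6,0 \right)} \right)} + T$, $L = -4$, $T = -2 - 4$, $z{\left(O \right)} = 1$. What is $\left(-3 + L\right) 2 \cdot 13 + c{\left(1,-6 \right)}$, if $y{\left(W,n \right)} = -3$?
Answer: $-187$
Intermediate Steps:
$T = -6$
$c{\left(x,l \right)} = -5$ ($c{\left(x,l \right)} = 1 - 6 = -5$)
$\left(-3 + L\right) 2 \cdot 13 + c{\left(1,-6 \right)} = \left(-3 - 4\right) 2 \cdot 13 - 5 = \left(-7\right) 2 \cdot 13 - 5 = \left(-14\right) 13 - 5 = -182 - 5 = -187$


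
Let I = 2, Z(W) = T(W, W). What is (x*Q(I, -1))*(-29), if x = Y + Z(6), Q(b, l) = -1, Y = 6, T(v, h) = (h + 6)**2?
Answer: 4350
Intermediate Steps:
T(v, h) = (6 + h)**2
Z(W) = (6 + W)**2
x = 150 (x = 6 + (6 + 6)**2 = 6 + 12**2 = 6 + 144 = 150)
(x*Q(I, -1))*(-29) = (150*(-1))*(-29) = -150*(-29) = 4350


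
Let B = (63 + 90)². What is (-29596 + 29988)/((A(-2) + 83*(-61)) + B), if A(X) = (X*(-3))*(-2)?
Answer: 196/9167 ≈ 0.021381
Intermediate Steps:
A(X) = 6*X (A(X) = -3*X*(-2) = 6*X)
B = 23409 (B = 153² = 23409)
(-29596 + 29988)/((A(-2) + 83*(-61)) + B) = (-29596 + 29988)/((6*(-2) + 83*(-61)) + 23409) = 392/((-12 - 5063) + 23409) = 392/(-5075 + 23409) = 392/18334 = 392*(1/18334) = 196/9167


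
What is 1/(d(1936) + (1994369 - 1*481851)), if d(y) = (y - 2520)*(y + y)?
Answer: -1/748730 ≈ -1.3356e-6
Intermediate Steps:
d(y) = 2*y*(-2520 + y) (d(y) = (-2520 + y)*(2*y) = 2*y*(-2520 + y))
1/(d(1936) + (1994369 - 1*481851)) = 1/(2*1936*(-2520 + 1936) + (1994369 - 1*481851)) = 1/(2*1936*(-584) + (1994369 - 481851)) = 1/(-2261248 + 1512518) = 1/(-748730) = -1/748730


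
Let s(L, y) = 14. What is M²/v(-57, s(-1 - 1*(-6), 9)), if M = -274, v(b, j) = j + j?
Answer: 18769/7 ≈ 2681.3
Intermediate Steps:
v(b, j) = 2*j
M²/v(-57, s(-1 - 1*(-6), 9)) = (-274)²/((2*14)) = 75076/28 = 75076*(1/28) = 18769/7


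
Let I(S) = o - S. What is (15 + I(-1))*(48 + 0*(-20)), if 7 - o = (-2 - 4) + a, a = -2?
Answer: 1488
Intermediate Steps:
o = 15 (o = 7 - ((-2 - 4) - 2) = 7 - (-6 - 2) = 7 - 1*(-8) = 7 + 8 = 15)
I(S) = 15 - S
(15 + I(-1))*(48 + 0*(-20)) = (15 + (15 - 1*(-1)))*(48 + 0*(-20)) = (15 + (15 + 1))*(48 + 0) = (15 + 16)*48 = 31*48 = 1488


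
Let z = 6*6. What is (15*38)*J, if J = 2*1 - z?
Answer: -19380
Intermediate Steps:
z = 36
J = -34 (J = 2*1 - 1*36 = 2 - 36 = -34)
(15*38)*J = (15*38)*(-34) = 570*(-34) = -19380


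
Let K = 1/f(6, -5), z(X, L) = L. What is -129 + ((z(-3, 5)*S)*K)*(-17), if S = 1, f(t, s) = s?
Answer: -112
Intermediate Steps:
K = -⅕ (K = 1/(-5) = -⅕ ≈ -0.20000)
-129 + ((z(-3, 5)*S)*K)*(-17) = -129 + ((5*1)*(-⅕))*(-17) = -129 + (5*(-⅕))*(-17) = -129 - 1*(-17) = -129 + 17 = -112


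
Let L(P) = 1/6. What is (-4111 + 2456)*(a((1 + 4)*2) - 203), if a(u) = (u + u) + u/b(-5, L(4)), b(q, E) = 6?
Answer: 900320/3 ≈ 3.0011e+5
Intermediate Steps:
L(P) = ⅙ (L(P) = 1*(⅙) = ⅙)
a(u) = 13*u/6 (a(u) = (u + u) + u/6 = 2*u + u*(⅙) = 2*u + u/6 = 13*u/6)
(-4111 + 2456)*(a((1 + 4)*2) - 203) = (-4111 + 2456)*(13*((1 + 4)*2)/6 - 203) = -1655*(13*(5*2)/6 - 203) = -1655*((13/6)*10 - 203) = -1655*(65/3 - 203) = -1655*(-544/3) = 900320/3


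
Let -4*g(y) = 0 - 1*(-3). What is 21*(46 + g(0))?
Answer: 3801/4 ≈ 950.25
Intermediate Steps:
g(y) = -¾ (g(y) = -(0 - 1*(-3))/4 = -(0 + 3)/4 = -¼*3 = -¾)
21*(46 + g(0)) = 21*(46 - ¾) = 21*(181/4) = 3801/4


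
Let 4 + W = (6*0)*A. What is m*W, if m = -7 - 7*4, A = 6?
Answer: 140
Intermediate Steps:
W = -4 (W = -4 + (6*0)*6 = -4 + 0*6 = -4 + 0 = -4)
m = -35 (m = -7 - 28 = -35)
m*W = -35*(-4) = 140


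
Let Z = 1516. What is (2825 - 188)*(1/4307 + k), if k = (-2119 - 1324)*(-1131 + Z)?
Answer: -15055069117608/4307 ≈ -3.4955e+9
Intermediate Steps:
k = -1325555 (k = (-2119 - 1324)*(-1131 + 1516) = -3443*385 = -1325555)
(2825 - 188)*(1/4307 + k) = (2825 - 188)*(1/4307 - 1325555) = 2637*(1/4307 - 1325555) = 2637*(-5709165384/4307) = -15055069117608/4307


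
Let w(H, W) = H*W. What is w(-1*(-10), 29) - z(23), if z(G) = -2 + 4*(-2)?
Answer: 300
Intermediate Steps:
z(G) = -10 (z(G) = -2 - 8 = -10)
w(-1*(-10), 29) - z(23) = -1*(-10)*29 - 1*(-10) = 10*29 + 10 = 290 + 10 = 300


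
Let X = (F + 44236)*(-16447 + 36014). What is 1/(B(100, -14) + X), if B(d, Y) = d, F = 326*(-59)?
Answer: 1/489214234 ≈ 2.0441e-9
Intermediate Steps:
F = -19234
X = 489214134 (X = (-19234 + 44236)*(-16447 + 36014) = 25002*19567 = 489214134)
1/(B(100, -14) + X) = 1/(100 + 489214134) = 1/489214234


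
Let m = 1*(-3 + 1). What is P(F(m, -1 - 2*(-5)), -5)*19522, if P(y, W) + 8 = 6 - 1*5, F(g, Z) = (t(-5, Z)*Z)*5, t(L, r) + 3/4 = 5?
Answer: -136654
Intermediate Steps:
t(L, r) = 17/4 (t(L, r) = -¾ + 5 = 17/4)
m = -2 (m = 1*(-2) = -2)
F(g, Z) = 85*Z/4 (F(g, Z) = (17*Z/4)*5 = 85*Z/4)
P(y, W) = -7 (P(y, W) = -8 + (6 - 1*5) = -8 + (6 - 5) = -8 + 1 = -7)
P(F(m, -1 - 2*(-5)), -5)*19522 = -7*19522 = -136654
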